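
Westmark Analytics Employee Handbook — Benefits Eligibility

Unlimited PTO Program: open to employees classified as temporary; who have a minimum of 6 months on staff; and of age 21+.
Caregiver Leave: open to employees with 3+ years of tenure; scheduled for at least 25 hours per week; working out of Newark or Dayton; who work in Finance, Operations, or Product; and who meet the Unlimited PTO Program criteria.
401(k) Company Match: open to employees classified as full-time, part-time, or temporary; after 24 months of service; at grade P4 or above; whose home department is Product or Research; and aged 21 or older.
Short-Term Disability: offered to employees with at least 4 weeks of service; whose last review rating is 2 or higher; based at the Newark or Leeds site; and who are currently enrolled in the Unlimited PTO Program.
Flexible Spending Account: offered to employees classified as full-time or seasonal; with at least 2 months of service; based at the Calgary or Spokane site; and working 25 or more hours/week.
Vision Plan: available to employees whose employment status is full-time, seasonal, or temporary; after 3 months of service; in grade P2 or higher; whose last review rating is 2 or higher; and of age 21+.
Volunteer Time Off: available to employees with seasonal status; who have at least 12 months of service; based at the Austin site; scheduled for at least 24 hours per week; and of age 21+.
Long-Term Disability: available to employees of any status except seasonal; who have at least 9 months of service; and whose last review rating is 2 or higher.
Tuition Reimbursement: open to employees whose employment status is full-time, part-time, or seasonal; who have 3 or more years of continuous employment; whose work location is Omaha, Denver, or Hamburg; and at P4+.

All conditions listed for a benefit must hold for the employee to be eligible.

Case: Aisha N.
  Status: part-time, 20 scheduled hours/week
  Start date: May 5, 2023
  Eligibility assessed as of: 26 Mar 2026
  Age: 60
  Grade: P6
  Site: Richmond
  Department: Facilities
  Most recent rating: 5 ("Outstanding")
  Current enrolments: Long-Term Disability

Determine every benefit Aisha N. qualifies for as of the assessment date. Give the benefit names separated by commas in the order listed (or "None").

Service from May 5, 2023 to 26 Mar 2026: 1056 days.
Unlimited PTO Program — status part-time ✗ (requires temporary) → not eligible.
Caregiver Leave — service 1056 days < 3 years (≈1095 days) ✗ → not eligible.
401(k) Company Match — status part-time ✓; service 1056 days ≥ 24 months (≈720 days) ✓; grade P6 ≥ P4 ✓; dept Facilities ✗ → not eligible.
Short-Term Disability — service 1056 days ≥ 4 weeks (≈28 days) ✓; rating 5 ≥ 2 ✓; site Richmond ✗ (not Newark or Leeds) → not eligible.
Flexible Spending Account — status part-time ✗ (requires full-time or seasonal) → not eligible.
Vision Plan — status part-time ✗ (requires full-time, seasonal, or temporary) → not eligible.
Volunteer Time Off — status part-time ✗ (requires seasonal) → not eligible.
Long-Term Disability — status part-time ✓ (not excluded); service 1056 days ≥ 9 months (≈270 days) ✓; rating 5 ≥ 2 ✓ → eligible.
Tuition Reimbursement — status part-time ✓; service 1056 days < 3 years (≈1095 days) ✗ → not eligible.

Long-Term Disability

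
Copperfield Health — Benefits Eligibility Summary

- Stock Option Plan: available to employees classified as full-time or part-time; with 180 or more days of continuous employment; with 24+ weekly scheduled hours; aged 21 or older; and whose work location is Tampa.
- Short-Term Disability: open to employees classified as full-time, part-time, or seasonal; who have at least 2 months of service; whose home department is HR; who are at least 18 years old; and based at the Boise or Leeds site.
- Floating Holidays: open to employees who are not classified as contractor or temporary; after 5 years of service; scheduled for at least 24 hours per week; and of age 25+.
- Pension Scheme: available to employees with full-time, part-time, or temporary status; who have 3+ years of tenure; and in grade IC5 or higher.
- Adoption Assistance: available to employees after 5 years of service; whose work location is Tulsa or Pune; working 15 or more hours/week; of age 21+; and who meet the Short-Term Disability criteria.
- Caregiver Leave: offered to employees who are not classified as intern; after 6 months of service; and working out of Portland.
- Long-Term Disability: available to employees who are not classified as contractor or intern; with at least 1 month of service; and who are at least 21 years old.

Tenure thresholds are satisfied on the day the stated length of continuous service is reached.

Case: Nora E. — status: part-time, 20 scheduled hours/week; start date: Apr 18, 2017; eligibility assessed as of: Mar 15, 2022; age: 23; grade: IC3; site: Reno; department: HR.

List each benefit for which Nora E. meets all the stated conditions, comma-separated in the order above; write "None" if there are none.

Long-Term Disability

Service from Apr 18, 2017 to Mar 15, 2022: 1792 days.
Stock Option Plan — status part-time ✓; service 1792 days ≥ 180 days ✓; 20 hrs/wk < 24 ✗ → not eligible.
Short-Term Disability — status part-time ✓; service 1792 days ≥ 2 months (≈60 days) ✓; dept HR ✓; age 23 ≥ 18 ✓; site Reno ✗ (not Boise or Leeds) → not eligible.
Floating Holidays — status part-time ✓ (not excluded); service 1792 days < 5 years (≈1825 days) ✗ → not eligible.
Pension Scheme — status part-time ✓; service 1792 days ≥ 3 years (≈1095 days) ✓; grade IC3 < IC5 ✗ → not eligible.
Adoption Assistance — service 1792 days < 5 years (≈1825 days) ✗ → not eligible.
Caregiver Leave — status part-time ✓ (not excluded); service 1792 days ≥ 6 months (≈180 days) ✓; site Reno ✗ (not Portland) → not eligible.
Long-Term Disability — status part-time ✓ (not excluded); service 1792 days ≥ 1 month (≈30 days) ✓; age 23 ≥ 21 ✓ → eligible.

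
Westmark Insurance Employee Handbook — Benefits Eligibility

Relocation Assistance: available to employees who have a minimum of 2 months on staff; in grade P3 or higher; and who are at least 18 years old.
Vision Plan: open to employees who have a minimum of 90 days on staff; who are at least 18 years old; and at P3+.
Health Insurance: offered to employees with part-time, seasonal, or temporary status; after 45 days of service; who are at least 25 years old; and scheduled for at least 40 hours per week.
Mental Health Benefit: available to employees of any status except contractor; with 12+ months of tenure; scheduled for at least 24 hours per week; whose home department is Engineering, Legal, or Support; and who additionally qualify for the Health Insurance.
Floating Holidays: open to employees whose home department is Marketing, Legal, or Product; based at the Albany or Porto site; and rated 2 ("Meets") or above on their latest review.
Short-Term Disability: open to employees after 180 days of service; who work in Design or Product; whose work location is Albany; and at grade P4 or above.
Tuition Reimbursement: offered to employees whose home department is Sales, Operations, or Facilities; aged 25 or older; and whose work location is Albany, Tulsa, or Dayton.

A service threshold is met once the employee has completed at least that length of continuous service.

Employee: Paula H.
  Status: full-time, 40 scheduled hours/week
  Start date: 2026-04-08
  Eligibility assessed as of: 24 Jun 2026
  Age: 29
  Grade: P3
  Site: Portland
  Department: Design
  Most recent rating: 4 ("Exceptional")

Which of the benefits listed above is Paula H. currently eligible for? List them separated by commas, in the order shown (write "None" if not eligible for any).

Relocation Assistance

Service from 2026-04-08 to 24 Jun 2026: 77 days.
Relocation Assistance — service 77 days ≥ 2 months (≈60 days) ✓; grade P3 ≥ P3 ✓; age 29 ≥ 18 ✓ → eligible.
Vision Plan — service 77 days < 90 days ✗ → not eligible.
Health Insurance — status full-time ✗ (requires part-time, seasonal, or temporary) → not eligible.
Mental Health Benefit — status full-time ✓ (not excluded); service 77 days < 12 months (≈360 days) ✗ → not eligible.
Floating Holidays — dept Design ✗ → not eligible.
Short-Term Disability — service 77 days < 180 days ✗ → not eligible.
Tuition Reimbursement — dept Design ✗ → not eligible.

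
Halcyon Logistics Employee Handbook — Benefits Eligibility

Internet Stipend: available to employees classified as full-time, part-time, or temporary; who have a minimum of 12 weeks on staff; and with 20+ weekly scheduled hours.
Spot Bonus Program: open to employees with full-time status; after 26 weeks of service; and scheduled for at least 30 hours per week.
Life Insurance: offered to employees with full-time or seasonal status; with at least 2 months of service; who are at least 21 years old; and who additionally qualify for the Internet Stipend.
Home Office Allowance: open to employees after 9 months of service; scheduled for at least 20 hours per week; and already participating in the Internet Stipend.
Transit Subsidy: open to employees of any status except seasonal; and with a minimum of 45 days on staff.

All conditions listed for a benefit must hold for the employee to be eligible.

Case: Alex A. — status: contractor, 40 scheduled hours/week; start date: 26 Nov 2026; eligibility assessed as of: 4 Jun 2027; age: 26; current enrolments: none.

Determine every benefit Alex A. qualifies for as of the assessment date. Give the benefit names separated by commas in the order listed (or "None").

Transit Subsidy

Service from 26 Nov 2026 to 4 Jun 2027: 190 days.
Internet Stipend — status contractor ✗ (requires full-time, part-time, or temporary) → not eligible.
Spot Bonus Program — status contractor ✗ (requires full-time) → not eligible.
Life Insurance — status contractor ✗ (requires full-time or seasonal) → not eligible.
Home Office Allowance — service 190 days < 9 months (≈270 days) ✗ → not eligible.
Transit Subsidy — status contractor ✓ (not excluded); service 190 days ≥ 45 days ✓ → eligible.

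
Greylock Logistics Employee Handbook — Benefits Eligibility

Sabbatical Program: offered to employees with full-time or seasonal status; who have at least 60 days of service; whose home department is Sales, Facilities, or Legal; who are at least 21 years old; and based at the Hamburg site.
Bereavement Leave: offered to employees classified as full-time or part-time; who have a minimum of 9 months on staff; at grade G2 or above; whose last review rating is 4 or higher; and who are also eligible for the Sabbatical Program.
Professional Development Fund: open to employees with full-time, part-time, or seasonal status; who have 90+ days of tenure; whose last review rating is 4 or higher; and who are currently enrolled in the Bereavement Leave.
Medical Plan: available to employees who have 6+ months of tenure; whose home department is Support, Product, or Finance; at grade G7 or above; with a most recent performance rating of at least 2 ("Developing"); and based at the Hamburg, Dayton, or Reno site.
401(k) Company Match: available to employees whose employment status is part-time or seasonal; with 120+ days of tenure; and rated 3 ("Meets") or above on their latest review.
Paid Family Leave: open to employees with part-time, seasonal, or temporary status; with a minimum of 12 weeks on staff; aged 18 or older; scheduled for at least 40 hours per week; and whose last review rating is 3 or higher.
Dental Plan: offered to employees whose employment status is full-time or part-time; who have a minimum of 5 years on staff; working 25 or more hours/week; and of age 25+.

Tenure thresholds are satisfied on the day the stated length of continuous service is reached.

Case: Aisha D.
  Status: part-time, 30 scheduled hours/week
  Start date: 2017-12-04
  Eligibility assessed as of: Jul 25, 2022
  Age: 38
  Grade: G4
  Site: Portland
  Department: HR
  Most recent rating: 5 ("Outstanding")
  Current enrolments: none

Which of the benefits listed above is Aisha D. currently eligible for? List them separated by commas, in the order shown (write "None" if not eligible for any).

401(k) Company Match

Service from 2017-12-04 to Jul 25, 2022: 1694 days.
Sabbatical Program — status part-time ✗ (requires full-time or seasonal) → not eligible.
Bereavement Leave — status part-time ✓; service 1694 days ≥ 9 months (≈270 days) ✓; grade G4 ≥ G2 ✓; rating 5 ≥ 4 ✓; not eligible for Sabbatical Program ✗ → not eligible.
Professional Development Fund — status part-time ✓; service 1694 days ≥ 90 days ✓; rating 5 ≥ 4 ✓; not enrolled in Bereavement Leave ✗ → not eligible.
Medical Plan — service 1694 days ≥ 6 months (≈180 days) ✓; dept HR ✗ → not eligible.
401(k) Company Match — status part-time ✓; service 1694 days ≥ 120 days ✓; rating 5 ≥ 3 ✓ → eligible.
Paid Family Leave — status part-time ✓; service 1694 days ≥ 12 weeks (≈84 days) ✓; age 38 ≥ 18 ✓; 30 hrs/wk < 40 ✗ → not eligible.
Dental Plan — status part-time ✓; service 1694 days < 5 years (≈1825 days) ✗ → not eligible.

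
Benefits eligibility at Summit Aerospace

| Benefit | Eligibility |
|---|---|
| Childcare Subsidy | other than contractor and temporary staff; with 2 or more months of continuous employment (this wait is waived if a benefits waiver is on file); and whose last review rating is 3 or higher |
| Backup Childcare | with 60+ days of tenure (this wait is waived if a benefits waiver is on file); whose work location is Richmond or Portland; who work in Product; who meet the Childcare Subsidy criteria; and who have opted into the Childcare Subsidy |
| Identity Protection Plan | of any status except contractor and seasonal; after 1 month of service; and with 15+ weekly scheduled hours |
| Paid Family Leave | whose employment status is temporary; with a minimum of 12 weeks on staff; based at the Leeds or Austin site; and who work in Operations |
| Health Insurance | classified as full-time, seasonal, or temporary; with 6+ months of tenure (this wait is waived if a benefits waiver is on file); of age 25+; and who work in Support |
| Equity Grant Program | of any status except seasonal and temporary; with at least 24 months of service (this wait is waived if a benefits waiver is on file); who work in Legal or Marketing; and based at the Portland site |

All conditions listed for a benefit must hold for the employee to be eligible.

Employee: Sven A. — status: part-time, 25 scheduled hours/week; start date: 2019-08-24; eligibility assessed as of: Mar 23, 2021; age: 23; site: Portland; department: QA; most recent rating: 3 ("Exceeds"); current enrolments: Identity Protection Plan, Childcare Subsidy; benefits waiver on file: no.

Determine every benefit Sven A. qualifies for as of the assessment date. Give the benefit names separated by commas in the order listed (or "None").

Service from 2019-08-24 to Mar 23, 2021: 577 days.
Childcare Subsidy — status part-time ✓ (not excluded); no waiver, service 577 days ≥ 2 months (≈60 days) ✓; rating 3 ≥ 3 ✓ → eligible.
Backup Childcare — no waiver, service 577 days ≥ 60 days ✓; site Portland ✓; dept QA ✗ → not eligible.
Identity Protection Plan — status part-time ✓ (not excluded); service 577 days ≥ 1 month (≈30 days) ✓; 25 hrs/wk ≥ 15 ✓ → eligible.
Paid Family Leave — status part-time ✗ (requires temporary) → not eligible.
Health Insurance — status part-time ✗ (requires full-time, seasonal, or temporary) → not eligible.
Equity Grant Program — status part-time ✓ (not excluded); no waiver, service 577 days < 24 months (≈720 days) ✗ → not eligible.

Childcare Subsidy, Identity Protection Plan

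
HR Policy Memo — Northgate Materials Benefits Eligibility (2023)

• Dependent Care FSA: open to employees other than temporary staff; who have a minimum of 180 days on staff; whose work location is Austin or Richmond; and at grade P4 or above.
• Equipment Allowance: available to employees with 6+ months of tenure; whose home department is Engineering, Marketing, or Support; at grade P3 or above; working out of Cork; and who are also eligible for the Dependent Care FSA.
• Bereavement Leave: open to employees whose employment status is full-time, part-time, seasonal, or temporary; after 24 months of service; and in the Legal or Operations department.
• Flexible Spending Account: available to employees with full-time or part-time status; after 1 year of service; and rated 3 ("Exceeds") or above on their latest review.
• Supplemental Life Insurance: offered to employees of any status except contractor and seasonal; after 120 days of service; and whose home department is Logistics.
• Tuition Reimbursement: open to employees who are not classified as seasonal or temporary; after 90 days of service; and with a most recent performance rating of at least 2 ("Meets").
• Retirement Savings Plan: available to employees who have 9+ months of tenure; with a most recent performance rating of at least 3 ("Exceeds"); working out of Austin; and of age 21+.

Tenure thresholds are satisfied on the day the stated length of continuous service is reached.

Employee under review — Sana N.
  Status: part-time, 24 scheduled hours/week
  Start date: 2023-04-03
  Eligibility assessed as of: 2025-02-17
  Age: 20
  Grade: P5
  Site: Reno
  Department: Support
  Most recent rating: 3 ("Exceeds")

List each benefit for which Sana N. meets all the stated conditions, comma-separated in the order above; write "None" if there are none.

Flexible Spending Account, Tuition Reimbursement

Service from 2023-04-03 to 2025-02-17: 686 days.
Dependent Care FSA — status part-time ✓ (not excluded); service 686 days ≥ 180 days ✓; site Reno ✗ (not Austin or Richmond) → not eligible.
Equipment Allowance — service 686 days ≥ 6 months (≈180 days) ✓; dept Support ✓; grade P5 ≥ P3 ✓; site Reno ✗ (not Cork) → not eligible.
Bereavement Leave — status part-time ✓; service 686 days < 24 months (≈720 days) ✗ → not eligible.
Flexible Spending Account — status part-time ✓; service 686 days ≥ 1 year (≈365 days) ✓; rating 3 ≥ 3 ✓ → eligible.
Supplemental Life Insurance — status part-time ✓ (not excluded); service 686 days ≥ 120 days ✓; dept Support ✗ → not eligible.
Tuition Reimbursement — status part-time ✓ (not excluded); service 686 days ≥ 90 days ✓; rating 3 ≥ 2 ✓ → eligible.
Retirement Savings Plan — service 686 days ≥ 9 months (≈270 days) ✓; rating 3 ≥ 3 ✓; site Reno ✗ (not Austin) → not eligible.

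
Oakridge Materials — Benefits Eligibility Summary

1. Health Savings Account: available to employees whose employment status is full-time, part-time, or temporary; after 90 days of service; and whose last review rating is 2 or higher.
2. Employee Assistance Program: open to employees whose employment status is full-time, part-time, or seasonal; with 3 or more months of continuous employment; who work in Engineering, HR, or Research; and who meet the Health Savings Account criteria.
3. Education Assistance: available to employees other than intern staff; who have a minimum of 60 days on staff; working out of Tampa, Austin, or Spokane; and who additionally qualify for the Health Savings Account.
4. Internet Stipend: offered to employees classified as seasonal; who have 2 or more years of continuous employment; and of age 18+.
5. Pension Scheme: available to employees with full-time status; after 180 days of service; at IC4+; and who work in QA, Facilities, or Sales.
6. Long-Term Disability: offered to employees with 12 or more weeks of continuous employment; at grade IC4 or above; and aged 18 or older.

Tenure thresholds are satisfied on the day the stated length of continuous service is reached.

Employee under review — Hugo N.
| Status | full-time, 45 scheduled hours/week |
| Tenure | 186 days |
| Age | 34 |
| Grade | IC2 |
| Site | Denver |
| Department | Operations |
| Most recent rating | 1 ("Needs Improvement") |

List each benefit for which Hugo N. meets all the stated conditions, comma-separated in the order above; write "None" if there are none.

Health Savings Account — status full-time ✓; service 186 days ≥ 90 days ✓; rating 1 < 2 ✗ → not eligible.
Employee Assistance Program — status full-time ✓; service 186 days ≥ 3 months (≈90 days) ✓; dept Operations ✗ → not eligible.
Education Assistance — status full-time ✓ (not excluded); service 186 days ≥ 60 days ✓; site Denver ✗ (not Tampa, Austin, or Spokane) → not eligible.
Internet Stipend — status full-time ✗ (requires seasonal) → not eligible.
Pension Scheme — status full-time ✓; service 186 days ≥ 180 days ✓; grade IC2 < IC4 ✗ → not eligible.
Long-Term Disability — service 186 days ≥ 12 weeks (≈84 days) ✓; grade IC2 < IC4 ✗ → not eligible.

None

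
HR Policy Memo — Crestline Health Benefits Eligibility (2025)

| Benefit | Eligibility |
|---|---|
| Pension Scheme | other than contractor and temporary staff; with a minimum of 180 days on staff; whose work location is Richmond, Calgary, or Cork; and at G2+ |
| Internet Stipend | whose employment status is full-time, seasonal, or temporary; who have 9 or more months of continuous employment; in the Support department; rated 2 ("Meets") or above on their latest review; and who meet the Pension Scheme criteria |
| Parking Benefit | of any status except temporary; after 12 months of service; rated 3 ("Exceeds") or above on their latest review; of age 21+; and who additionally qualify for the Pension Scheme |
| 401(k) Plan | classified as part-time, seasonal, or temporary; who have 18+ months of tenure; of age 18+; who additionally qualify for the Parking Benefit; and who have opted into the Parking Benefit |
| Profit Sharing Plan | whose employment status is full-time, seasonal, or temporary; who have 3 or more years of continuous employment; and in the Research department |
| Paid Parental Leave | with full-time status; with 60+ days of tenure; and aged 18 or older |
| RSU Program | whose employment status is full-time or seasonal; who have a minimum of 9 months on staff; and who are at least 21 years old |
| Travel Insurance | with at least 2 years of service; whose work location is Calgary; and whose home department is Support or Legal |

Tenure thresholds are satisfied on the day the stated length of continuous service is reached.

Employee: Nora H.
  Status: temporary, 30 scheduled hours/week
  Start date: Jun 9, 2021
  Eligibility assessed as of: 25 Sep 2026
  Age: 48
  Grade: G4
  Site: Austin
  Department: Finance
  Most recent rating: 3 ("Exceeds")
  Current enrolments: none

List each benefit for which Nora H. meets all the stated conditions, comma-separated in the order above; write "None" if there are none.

Service from Jun 9, 2021 to 25 Sep 2026: 1934 days.
Pension Scheme — status temporary ✗ (excluded) → not eligible.
Internet Stipend — status temporary ✓; service 1934 days ≥ 9 months (≈270 days) ✓; dept Finance ✗ → not eligible.
Parking Benefit — status temporary ✗ (excluded) → not eligible.
401(k) Plan — status temporary ✓; service 1934 days ≥ 18 months (≈540 days) ✓; age 48 ≥ 18 ✓; not eligible for Parking Benefit ✗ → not eligible.
Profit Sharing Plan — status temporary ✓; service 1934 days ≥ 3 years (≈1095 days) ✓; dept Finance ✗ → not eligible.
Paid Parental Leave — status temporary ✗ (requires full-time) → not eligible.
RSU Program — status temporary ✗ (requires full-time or seasonal) → not eligible.
Travel Insurance — service 1934 days ≥ 2 years (≈730 days) ✓; site Austin ✗ (not Calgary) → not eligible.

None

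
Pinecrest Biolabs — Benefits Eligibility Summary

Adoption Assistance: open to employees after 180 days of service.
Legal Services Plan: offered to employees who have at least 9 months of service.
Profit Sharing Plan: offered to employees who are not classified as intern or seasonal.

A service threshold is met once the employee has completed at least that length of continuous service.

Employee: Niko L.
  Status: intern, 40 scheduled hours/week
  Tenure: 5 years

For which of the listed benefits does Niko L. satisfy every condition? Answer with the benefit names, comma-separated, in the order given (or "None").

Adoption Assistance, Legal Services Plan

Adoption Assistance — service 5 years ≥ 180 days ✓ → eligible.
Legal Services Plan — service 5 years ≥ 9 months (≈270 days) ✓ → eligible.
Profit Sharing Plan — status intern ✗ (excluded) → not eligible.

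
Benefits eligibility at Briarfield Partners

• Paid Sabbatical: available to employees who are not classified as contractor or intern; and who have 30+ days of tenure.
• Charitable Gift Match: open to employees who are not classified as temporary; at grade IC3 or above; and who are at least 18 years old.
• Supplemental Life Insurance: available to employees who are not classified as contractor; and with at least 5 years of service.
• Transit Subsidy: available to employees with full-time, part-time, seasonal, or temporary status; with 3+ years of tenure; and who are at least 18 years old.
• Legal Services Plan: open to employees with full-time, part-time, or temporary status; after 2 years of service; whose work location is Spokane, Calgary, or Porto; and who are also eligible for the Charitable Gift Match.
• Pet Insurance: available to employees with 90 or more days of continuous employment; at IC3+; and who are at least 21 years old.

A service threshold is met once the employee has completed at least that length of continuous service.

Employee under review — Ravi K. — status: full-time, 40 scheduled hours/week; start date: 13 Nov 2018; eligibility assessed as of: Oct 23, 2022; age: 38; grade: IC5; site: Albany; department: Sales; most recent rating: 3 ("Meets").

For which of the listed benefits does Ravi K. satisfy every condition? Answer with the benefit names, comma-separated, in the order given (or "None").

Paid Sabbatical, Charitable Gift Match, Transit Subsidy, Pet Insurance

Service from 13 Nov 2018 to Oct 23, 2022: 1440 days.
Paid Sabbatical — status full-time ✓ (not excluded); service 1440 days ≥ 30 days ✓ → eligible.
Charitable Gift Match — status full-time ✓ (not excluded); grade IC5 ≥ IC3 ✓; age 38 ≥ 18 ✓ → eligible.
Supplemental Life Insurance — status full-time ✓ (not excluded); service 1440 days < 5 years (≈1825 days) ✗ → not eligible.
Transit Subsidy — status full-time ✓; service 1440 days ≥ 3 years (≈1095 days) ✓; age 38 ≥ 18 ✓ → eligible.
Legal Services Plan — status full-time ✓; service 1440 days ≥ 2 years (≈730 days) ✓; site Albany ✗ (not Spokane, Calgary, or Porto) → not eligible.
Pet Insurance — service 1440 days ≥ 90 days ✓; grade IC5 ≥ IC3 ✓; age 38 ≥ 21 ✓ → eligible.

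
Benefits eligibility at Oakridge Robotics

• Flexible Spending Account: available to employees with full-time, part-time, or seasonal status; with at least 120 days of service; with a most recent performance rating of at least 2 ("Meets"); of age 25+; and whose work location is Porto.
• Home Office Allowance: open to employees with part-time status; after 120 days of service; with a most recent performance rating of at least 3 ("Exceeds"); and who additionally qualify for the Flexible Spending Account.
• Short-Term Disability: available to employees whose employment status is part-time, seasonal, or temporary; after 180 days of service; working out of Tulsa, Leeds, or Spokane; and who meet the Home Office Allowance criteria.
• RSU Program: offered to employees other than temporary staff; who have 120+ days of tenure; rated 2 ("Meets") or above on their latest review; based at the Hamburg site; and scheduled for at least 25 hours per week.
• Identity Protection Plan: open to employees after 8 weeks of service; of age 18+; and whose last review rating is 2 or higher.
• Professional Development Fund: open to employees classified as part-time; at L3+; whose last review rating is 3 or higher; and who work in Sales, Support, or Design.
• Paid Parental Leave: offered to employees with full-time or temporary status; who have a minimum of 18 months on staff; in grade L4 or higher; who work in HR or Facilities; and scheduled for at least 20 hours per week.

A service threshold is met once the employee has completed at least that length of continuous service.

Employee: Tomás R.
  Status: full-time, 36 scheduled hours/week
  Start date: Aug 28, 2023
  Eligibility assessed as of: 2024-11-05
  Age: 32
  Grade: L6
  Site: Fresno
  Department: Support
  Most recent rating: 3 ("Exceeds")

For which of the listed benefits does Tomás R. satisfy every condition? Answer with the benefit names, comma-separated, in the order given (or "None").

Identity Protection Plan

Service from Aug 28, 2023 to 2024-11-05: 435 days.
Flexible Spending Account — status full-time ✓; service 435 days ≥ 120 days ✓; rating 3 ≥ 2 ✓; age 32 ≥ 25 ✓; site Fresno ✗ (not Porto) → not eligible.
Home Office Allowance — status full-time ✗ (requires part-time) → not eligible.
Short-Term Disability — status full-time ✗ (requires part-time, seasonal, or temporary) → not eligible.
RSU Program — status full-time ✓ (not excluded); service 435 days ≥ 120 days ✓; rating 3 ≥ 2 ✓; site Fresno ✗ (not Hamburg) → not eligible.
Identity Protection Plan — service 435 days ≥ 8 weeks (≈56 days) ✓; age 32 ≥ 18 ✓; rating 3 ≥ 2 ✓ → eligible.
Professional Development Fund — status full-time ✗ (requires part-time) → not eligible.
Paid Parental Leave — status full-time ✓; service 435 days < 18 months (≈540 days) ✗ → not eligible.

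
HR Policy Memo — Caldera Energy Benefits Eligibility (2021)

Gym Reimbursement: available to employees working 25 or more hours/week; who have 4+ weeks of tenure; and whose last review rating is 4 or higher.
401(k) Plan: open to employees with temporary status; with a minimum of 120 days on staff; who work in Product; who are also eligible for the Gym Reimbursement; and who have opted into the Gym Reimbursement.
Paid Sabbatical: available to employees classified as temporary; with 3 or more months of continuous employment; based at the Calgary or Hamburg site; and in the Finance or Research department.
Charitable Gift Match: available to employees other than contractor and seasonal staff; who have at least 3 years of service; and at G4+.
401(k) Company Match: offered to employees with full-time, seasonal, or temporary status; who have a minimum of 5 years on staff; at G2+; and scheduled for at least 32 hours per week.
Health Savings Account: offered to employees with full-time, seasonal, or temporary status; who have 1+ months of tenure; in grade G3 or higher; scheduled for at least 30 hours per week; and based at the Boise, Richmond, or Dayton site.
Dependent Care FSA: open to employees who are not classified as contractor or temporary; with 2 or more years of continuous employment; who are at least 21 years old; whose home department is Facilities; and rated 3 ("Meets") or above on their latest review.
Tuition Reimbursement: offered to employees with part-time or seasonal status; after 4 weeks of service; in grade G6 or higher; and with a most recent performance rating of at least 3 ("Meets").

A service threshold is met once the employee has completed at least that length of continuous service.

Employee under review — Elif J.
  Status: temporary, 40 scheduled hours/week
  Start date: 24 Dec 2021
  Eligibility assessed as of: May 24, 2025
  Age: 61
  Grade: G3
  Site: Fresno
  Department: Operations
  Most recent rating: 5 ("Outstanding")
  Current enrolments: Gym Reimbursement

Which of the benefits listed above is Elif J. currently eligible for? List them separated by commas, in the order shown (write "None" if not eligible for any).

Gym Reimbursement

Service from 24 Dec 2021 to May 24, 2025: 1247 days.
Gym Reimbursement — 40 hrs/wk ≥ 25 ✓; service 1247 days ≥ 4 weeks (≈28 days) ✓; rating 5 ≥ 4 ✓ → eligible.
401(k) Plan — status temporary ✓; service 1247 days ≥ 120 days ✓; dept Operations ✗ → not eligible.
Paid Sabbatical — status temporary ✓; service 1247 days ≥ 3 months (≈90 days) ✓; site Fresno ✗ (not Calgary or Hamburg) → not eligible.
Charitable Gift Match — status temporary ✓ (not excluded); service 1247 days ≥ 3 years (≈1095 days) ✓; grade G3 < G4 ✗ → not eligible.
401(k) Company Match — status temporary ✓; service 1247 days < 5 years (≈1825 days) ✗ → not eligible.
Health Savings Account — status temporary ✓; service 1247 days ≥ 1 month (≈30 days) ✓; grade G3 ≥ G3 ✓; 40 hrs/wk ≥ 30 ✓; site Fresno ✗ (not Boise, Richmond, or Dayton) → not eligible.
Dependent Care FSA — status temporary ✗ (excluded) → not eligible.
Tuition Reimbursement — status temporary ✗ (requires part-time or seasonal) → not eligible.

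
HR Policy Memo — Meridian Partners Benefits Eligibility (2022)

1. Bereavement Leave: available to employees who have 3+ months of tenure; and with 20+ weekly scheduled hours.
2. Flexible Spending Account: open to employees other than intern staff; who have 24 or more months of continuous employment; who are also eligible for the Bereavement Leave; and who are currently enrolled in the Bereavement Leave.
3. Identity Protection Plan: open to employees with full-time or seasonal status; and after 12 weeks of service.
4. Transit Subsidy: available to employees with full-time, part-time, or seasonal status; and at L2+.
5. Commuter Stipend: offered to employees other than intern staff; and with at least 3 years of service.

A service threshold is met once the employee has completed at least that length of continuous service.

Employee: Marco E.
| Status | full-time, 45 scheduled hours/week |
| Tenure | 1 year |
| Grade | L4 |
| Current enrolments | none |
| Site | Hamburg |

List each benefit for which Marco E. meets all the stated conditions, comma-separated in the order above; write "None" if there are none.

Bereavement Leave, Identity Protection Plan, Transit Subsidy

Bereavement Leave — service 1 year ≥ 3 months (≈90 days) ✓; 45 hrs/wk ≥ 20 ✓ → eligible.
Flexible Spending Account — status full-time ✓ (not excluded); service 1 year < 24 months (≈720 days) ✗ → not eligible.
Identity Protection Plan — status full-time ✓; service 1 year ≥ 12 weeks (≈84 days) ✓ → eligible.
Transit Subsidy — status full-time ✓; grade L4 ≥ L2 ✓ → eligible.
Commuter Stipend — status full-time ✓ (not excluded); service 1 year < 3 years ✗ → not eligible.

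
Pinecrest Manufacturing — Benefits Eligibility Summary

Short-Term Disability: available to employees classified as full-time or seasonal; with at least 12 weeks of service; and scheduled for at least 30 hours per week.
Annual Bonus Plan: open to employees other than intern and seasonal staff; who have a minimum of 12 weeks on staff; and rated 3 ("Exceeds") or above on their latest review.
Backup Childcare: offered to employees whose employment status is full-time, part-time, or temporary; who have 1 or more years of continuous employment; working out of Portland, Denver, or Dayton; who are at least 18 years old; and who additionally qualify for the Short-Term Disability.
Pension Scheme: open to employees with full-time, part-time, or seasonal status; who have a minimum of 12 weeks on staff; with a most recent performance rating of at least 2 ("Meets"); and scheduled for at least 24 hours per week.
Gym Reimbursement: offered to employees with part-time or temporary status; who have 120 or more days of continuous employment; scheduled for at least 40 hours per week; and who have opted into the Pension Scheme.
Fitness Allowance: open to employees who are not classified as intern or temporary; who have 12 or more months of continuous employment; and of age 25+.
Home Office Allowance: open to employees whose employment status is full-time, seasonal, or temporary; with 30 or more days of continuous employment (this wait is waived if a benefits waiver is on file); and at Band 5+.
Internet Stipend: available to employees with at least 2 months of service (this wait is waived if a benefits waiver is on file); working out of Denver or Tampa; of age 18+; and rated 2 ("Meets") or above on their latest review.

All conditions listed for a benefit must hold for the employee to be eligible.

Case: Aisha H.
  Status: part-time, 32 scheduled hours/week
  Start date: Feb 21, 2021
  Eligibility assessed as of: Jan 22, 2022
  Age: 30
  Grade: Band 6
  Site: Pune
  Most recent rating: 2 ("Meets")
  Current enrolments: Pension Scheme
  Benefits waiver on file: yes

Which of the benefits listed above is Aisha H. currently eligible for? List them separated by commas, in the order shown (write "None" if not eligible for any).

Pension Scheme

Service from Feb 21, 2021 to Jan 22, 2022: 335 days.
Short-Term Disability — status part-time ✗ (requires full-time or seasonal) → not eligible.
Annual Bonus Plan — status part-time ✓ (not excluded); service 335 days ≥ 12 weeks (≈84 days) ✓; rating 2 < 3 ✗ → not eligible.
Backup Childcare — status part-time ✓; service 335 days < 1 year (≈365 days) ✗ → not eligible.
Pension Scheme — status part-time ✓; service 335 days ≥ 12 weeks (≈84 days) ✓; rating 2 ≥ 2 ✓; 32 hrs/wk ≥ 24 ✓ → eligible.
Gym Reimbursement — status part-time ✓; service 335 days ≥ 120 days ✓; 32 hrs/wk < 40 ✗ → not eligible.
Fitness Allowance — status part-time ✓ (not excluded); service 335 days < 12 months (≈360 days) ✗ → not eligible.
Home Office Allowance — status part-time ✗ (requires full-time, seasonal, or temporary) → not eligible.
Internet Stipend — benefits waiver on file ✓; site Pune ✗ (not Denver or Tampa) → not eligible.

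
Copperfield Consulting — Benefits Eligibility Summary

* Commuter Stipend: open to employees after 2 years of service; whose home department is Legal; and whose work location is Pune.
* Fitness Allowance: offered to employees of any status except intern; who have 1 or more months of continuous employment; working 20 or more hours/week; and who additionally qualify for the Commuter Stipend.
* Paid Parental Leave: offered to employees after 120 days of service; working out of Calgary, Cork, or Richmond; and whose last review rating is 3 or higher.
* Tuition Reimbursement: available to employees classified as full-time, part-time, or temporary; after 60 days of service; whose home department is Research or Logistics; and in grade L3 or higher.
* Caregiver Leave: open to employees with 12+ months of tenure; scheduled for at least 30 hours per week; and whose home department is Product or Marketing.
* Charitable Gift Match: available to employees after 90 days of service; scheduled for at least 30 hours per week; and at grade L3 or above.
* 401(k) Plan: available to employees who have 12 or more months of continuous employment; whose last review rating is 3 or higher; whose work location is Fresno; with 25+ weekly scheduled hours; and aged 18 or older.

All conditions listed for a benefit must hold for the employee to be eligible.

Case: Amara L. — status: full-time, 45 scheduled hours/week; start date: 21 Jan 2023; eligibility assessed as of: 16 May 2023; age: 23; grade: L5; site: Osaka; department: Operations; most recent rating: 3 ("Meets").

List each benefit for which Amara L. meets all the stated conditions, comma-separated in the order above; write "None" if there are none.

Service from 21 Jan 2023 to 16 May 2023: 115 days.
Commuter Stipend — service 115 days < 2 years (≈730 days) ✗ → not eligible.
Fitness Allowance — status full-time ✓ (not excluded); service 115 days ≥ 1 month (≈30 days) ✓; 45 hrs/wk ≥ 20 ✓; not eligible for Commuter Stipend ✗ → not eligible.
Paid Parental Leave — service 115 days < 120 days ✗ → not eligible.
Tuition Reimbursement — status full-time ✓; service 115 days ≥ 60 days ✓; dept Operations ✗ → not eligible.
Caregiver Leave — service 115 days < 12 months (≈360 days) ✗ → not eligible.
Charitable Gift Match — service 115 days ≥ 90 days ✓; 45 hrs/wk ≥ 30 ✓; grade L5 ≥ L3 ✓ → eligible.
401(k) Plan — service 115 days < 12 months (≈360 days) ✗ → not eligible.

Charitable Gift Match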